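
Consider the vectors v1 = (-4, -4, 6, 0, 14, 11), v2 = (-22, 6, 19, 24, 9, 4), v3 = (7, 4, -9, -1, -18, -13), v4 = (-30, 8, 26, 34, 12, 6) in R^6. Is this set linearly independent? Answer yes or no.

Form the matrix with these vectors as rows and row reduce.
R2 ← R2 − (11/2)·R1: [0, 28, -14, 24, -68, -113/2]
R3 ← R3 + (7/4)·R1: [0, -3, 3/2, -1, 13/2, 25/4]
R4 ← R4 − (15/2)·R1: [0, 38, -19, 34, -93, -153/2]
R3 ← R3 + (3/28)·R2: [0, 0, 0, 11/7, -11/14, 11/56]
R4 ← R4 − (19/14)·R2: [0, 0, 0, 10/7, -5/7, 5/28]
R4 ← R4 − (10/11)·R3: [0, 0, 0, 0, 0, 0]
3 nonzero rows, so the 4 vectors span a space of dimension 3.
Since 3 < 4, the vectors are linearly dependent.

no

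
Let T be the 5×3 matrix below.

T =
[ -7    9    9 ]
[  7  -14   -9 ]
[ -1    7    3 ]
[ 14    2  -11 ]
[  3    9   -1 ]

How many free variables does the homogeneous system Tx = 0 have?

Row reduce to echelon form.
R2 ← R2 + R1: [0, -5, 0]
R3 ← R3 − (1/7)·R1: [0, 40/7, 12/7]
R4 ← R4 + (2)·R1: [0, 20, 7]
R5 ← R5 + (3/7)·R1: [0, 90/7, 20/7]
R3 ← R3 + (8/7)·R2: [0, 0, 12/7]
R4 ← R4 + (4)·R2: [0, 0, 7]
R5 ← R5 + (18/7)·R2: [0, 0, 20/7]
R4 ← R4 − (49/12)·R3: [0, 0, 0]
R5 ← R5 − (5/3)·R3: [0, 0, 0]
3 nonzero rows, so rank(T) = 3.
T has 3 columns; by rank–nullity, nullity = 3 − 3 = 0.

0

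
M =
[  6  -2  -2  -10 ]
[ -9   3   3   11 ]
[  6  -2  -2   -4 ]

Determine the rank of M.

2

Row reduce to echelon form.
R2 ← R2 + (3/2)·R1: [0, 0, 0, -4]
R3 ← R3 − R1: [0, 0, 0, 6]
R3 ← R3 + (3/2)·R2: [0, 0, 0, 0]
Echelon form has 2 nonzero rows, so rank(M) = 2.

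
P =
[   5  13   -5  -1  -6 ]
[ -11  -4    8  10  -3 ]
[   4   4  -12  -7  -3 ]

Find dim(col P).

Row reduce to echelon form.
R2 ← R2 + (11/5)·R1: [0, 123/5, -3, 39/5, -81/5]
R3 ← R3 − (4/5)·R1: [0, -32/5, -8, -31/5, 9/5]
R3 ← R3 + (32/123)·R2: [0, 0, -360/41, -171/41, -99/41]
Echelon form has 3 nonzero rows, so rank(P) = 3.
The column space has dimension equal to the rank: 3.

3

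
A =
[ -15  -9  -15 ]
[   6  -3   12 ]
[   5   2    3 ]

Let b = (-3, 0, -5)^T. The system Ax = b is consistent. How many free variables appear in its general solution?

0

Row reduce the augmented matrix [A | b].
R2 ← R2 + (2/5)·R1: [0, -33/5, 6, -6/5]
R3 ← R3 + (1/3)·R1: [0, -1, -2, -6]
R3 ← R3 − (5/33)·R2: [0, 0, -32/11, -64/11]
The echelon form has 3 nonzero rows, and every pivot lies in the first 3 columns, so rank(A) = rank([A|b]) = 3.
The system is consistent.
Free variables = (unknowns) − (rank) = 3 − 3 = 0.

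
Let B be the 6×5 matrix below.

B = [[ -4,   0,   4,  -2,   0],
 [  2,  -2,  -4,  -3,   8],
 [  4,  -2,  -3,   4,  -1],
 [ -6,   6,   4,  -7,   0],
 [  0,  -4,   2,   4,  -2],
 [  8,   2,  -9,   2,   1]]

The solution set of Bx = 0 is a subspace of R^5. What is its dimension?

Row reduce to echelon form.
R2 ← R2 + (1/2)·R1: [0, -2, -2, -4, 8]
R3 ← R3 + R1: [0, -2, 1, 2, -1]
R4 ← R4 − (3/2)·R1: [0, 6, -2, -4, 0]
R6 ← R6 + (2)·R1: [0, 2, -1, -2, 1]
R3 ← R3 − R2: [0, 0, 3, 6, -9]
R4 ← R4 + (3)·R2: [0, 0, -8, -16, 24]
R5 ← R5 − (2)·R2: [0, 0, 6, 12, -18]
R6 ← R6 + R2: [0, 0, -3, -6, 9]
R4 ← R4 + (8/3)·R3: [0, 0, 0, 0, 0]
R5 ← R5 − (2)·R3: [0, 0, 0, 0, 0]
R6 ← R6 + R3: [0, 0, 0, 0, 0]
3 nonzero rows, so rank(B) = 3.
B has 5 columns; by rank–nullity, nullity = 5 − 3 = 2.

2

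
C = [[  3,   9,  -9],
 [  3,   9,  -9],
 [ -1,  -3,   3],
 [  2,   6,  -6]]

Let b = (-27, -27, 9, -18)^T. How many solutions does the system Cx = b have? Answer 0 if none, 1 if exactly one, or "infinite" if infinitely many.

infinite

Row reduce the augmented matrix [C | b].
R2 ← R2 − R1: [0, 0, 0, 0]
R3 ← R3 + (1/3)·R1: [0, 0, 0, 0]
R4 ← R4 − (2/3)·R1: [0, 0, 0, 0]
The echelon form has 1 nonzero rows, and every pivot lies in the first 3 columns, so rank(C) = rank([C|b]) = 1.
The system is consistent.
rank = 1 < 3 unknowns, so there are infinitely many solutions.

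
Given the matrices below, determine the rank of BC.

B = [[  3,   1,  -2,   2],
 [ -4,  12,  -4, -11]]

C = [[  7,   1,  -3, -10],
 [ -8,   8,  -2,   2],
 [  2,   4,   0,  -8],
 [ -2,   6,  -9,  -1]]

First compute BC:
[[  5,  15, -29, -14],
 [-110,  10,  87, 107]]
Now row reduce the product.
R2 ← R2 + (22)·R1: [0, 340, -551, -201]
2 nonzero rows, so rank(BC) = 2.

2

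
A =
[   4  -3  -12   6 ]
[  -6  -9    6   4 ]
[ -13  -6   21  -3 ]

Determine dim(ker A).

1

Row reduce to echelon form.
R2 ← R2 + (3/2)·R1: [0, -27/2, -12, 13]
R3 ← R3 + (13/4)·R1: [0, -63/4, -18, 33/2]
R3 ← R3 − (7/6)·R2: [0, 0, -4, 4/3]
3 nonzero rows, so rank(A) = 3.
A has 4 columns; by rank–nullity, nullity = 4 − 3 = 1.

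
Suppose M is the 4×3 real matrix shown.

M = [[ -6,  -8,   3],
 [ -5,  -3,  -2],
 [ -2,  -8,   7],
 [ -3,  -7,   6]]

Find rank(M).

Row reduce to echelon form.
R2 ← R2 − (5/6)·R1: [0, 11/3, -9/2]
R3 ← R3 − (1/3)·R1: [0, -16/3, 6]
R4 ← R4 − (1/2)·R1: [0, -3, 9/2]
R3 ← R3 + (16/11)·R2: [0, 0, -6/11]
R4 ← R4 + (9/11)·R2: [0, 0, 9/11]
R4 ← R4 + (3/2)·R3: [0, 0, 0]
Echelon form has 3 nonzero rows, so rank(M) = 3.

3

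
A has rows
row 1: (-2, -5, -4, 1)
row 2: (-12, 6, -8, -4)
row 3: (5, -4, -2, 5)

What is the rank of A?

3

Row reduce to echelon form.
R2 ← R2 − (6)·R1: [0, 36, 16, -10]
R3 ← R3 + (5/2)·R1: [0, -33/2, -12, 15/2]
R3 ← R3 + (11/24)·R2: [0, 0, -14/3, 35/12]
Echelon form has 3 nonzero rows, so rank(A) = 3.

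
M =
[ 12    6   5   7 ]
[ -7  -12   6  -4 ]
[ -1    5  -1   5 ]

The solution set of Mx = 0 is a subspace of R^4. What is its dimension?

1

Row reduce to echelon form.
R2 ← R2 + (7/12)·R1: [0, -17/2, 107/12, 1/12]
R3 ← R3 + (1/12)·R1: [0, 11/2, -7/12, 67/12]
R3 ← R3 + (11/17)·R2: [0, 0, 529/102, 575/102]
3 nonzero rows, so rank(M) = 3.
M has 4 columns; by rank–nullity, nullity = 4 − 3 = 1.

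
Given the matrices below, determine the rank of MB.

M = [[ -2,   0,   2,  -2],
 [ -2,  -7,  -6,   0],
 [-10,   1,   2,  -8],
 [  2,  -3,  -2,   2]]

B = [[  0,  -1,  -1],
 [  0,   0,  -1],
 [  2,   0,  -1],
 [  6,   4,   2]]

First compute MB:
[[ -8,  -6,  -4],
 [-12,   2,  15],
 [-44, -22,  -9],
 [  8,   6,   7]]
Now row reduce the product.
R2 ← R2 − (3/2)·R1: [0, 11, 21]
R3 ← R3 − (11/2)·R1: [0, 11, 13]
R4 ← R4 + R1: [0, 0, 3]
R3 ← R3 − R2: [0, 0, -8]
R4 ← R4 + (3/8)·R3: [0, 0, 0]
3 nonzero rows, so rank(MB) = 3.

3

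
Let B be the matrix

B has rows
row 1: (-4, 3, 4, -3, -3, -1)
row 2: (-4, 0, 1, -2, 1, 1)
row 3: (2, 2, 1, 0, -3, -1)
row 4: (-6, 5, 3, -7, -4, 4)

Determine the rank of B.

3

Row reduce to echelon form.
R2 ← R2 − R1: [0, -3, -3, 1, 4, 2]
R3 ← R3 + (1/2)·R1: [0, 7/2, 3, -3/2, -9/2, -3/2]
R4 ← R4 − (3/2)·R1: [0, 1/2, -3, -5/2, 1/2, 11/2]
R3 ← R3 + (7/6)·R2: [0, 0, -1/2, -1/3, 1/6, 5/6]
R4 ← R4 + (1/6)·R2: [0, 0, -7/2, -7/3, 7/6, 35/6]
R4 ← R4 − (7)·R3: [0, 0, 0, 0, 0, 0]
Echelon form has 3 nonzero rows, so rank(B) = 3.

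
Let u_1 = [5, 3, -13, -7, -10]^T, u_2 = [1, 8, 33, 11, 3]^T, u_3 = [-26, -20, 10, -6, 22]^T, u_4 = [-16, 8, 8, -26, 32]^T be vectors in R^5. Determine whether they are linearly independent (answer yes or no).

Form the matrix with these vectors as rows and row reduce.
R2 ← R2 − (1/5)·R1: [0, 37/5, 178/5, 62/5, 5]
R3 ← R3 + (26/5)·R1: [0, -22/5, -288/5, -212/5, -30]
R4 ← R4 + (16/5)·R1: [0, 88/5, -168/5, -242/5, 0]
R3 ← R3 + (22/37)·R2: [0, 0, -1348/37, -1296/37, -1000/37]
R4 ← R4 − (88/37)·R2: [0, 0, -4376/37, -2882/37, -440/37]
R4 ← R4 − (1094/337)·R3: [0, 0, 0, 12070/337, 25560/337]
4 nonzero rows, so the 4 vectors span a space of dimension 4.
Since 4 = 4, the vectors are linearly independent.

yes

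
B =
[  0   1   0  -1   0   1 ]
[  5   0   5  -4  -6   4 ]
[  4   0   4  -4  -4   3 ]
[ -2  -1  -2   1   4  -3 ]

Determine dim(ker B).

3

Row reduce to echelon form.
Swap R1 ↔ R2
R3 ← R3 − (4/5)·R1: [0, 0, 0, -4/5, 4/5, -1/5]
R4 ← R4 + (2/5)·R1: [0, -1, 0, -3/5, 8/5, -7/5]
R4 ← R4 + R2: [0, 0, 0, -8/5, 8/5, -2/5]
R4 ← R4 − (2)·R3: [0, 0, 0, 0, 0, 0]
3 nonzero rows, so rank(B) = 3.
B has 6 columns; by rank–nullity, nullity = 6 − 3 = 3.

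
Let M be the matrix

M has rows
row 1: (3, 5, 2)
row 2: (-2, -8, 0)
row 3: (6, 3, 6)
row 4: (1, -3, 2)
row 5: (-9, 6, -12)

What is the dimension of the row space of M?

2

Row reduce to echelon form.
R2 ← R2 + (2/3)·R1: [0, -14/3, 4/3]
R3 ← R3 − (2)·R1: [0, -7, 2]
R4 ← R4 − (1/3)·R1: [0, -14/3, 4/3]
R5 ← R5 + (3)·R1: [0, 21, -6]
R3 ← R3 − (3/2)·R2: [0, 0, 0]
R4 ← R4 − R2: [0, 0, 0]
R5 ← R5 + (9/2)·R2: [0, 0, 0]
Echelon form has 2 nonzero rows, so rank(M) = 2.
The row space has dimension equal to the rank: 2.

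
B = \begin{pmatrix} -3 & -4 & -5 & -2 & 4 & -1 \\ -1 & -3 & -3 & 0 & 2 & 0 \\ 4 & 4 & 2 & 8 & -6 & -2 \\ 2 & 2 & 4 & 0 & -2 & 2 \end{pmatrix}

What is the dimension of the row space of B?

Row reduce to echelon form.
R2 ← R2 − (1/3)·R1: [0, -5/3, -4/3, 2/3, 2/3, 1/3]
R3 ← R3 + (4/3)·R1: [0, -4/3, -14/3, 16/3, -2/3, -10/3]
R4 ← R4 + (2/3)·R1: [0, -2/3, 2/3, -4/3, 2/3, 4/3]
R3 ← R3 − (4/5)·R2: [0, 0, -18/5, 24/5, -6/5, -18/5]
R4 ← R4 − (2/5)·R2: [0, 0, 6/5, -8/5, 2/5, 6/5]
R4 ← R4 + (1/3)·R3: [0, 0, 0, 0, 0, 0]
Echelon form has 3 nonzero rows, so rank(B) = 3.
The row space has dimension equal to the rank: 3.

3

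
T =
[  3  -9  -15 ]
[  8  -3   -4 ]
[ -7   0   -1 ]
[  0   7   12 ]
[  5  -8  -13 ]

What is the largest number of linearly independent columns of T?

2

Row reduce to echelon form.
R2 ← R2 − (8/3)·R1: [0, 21, 36]
R3 ← R3 + (7/3)·R1: [0, -21, -36]
R5 ← R5 − (5/3)·R1: [0, 7, 12]
R3 ← R3 + R2: [0, 0, 0]
R4 ← R4 − (1/3)·R2: [0, 0, 0]
R5 ← R5 − (1/3)·R2: [0, 0, 0]
Echelon form has 2 nonzero rows, so rank(T) = 2.
The rank gives the maximum number of linearly independent columns: 2.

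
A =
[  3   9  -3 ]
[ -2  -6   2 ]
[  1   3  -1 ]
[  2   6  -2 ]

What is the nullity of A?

2

Row reduce to echelon form.
R2 ← R2 + (2/3)·R1: [0, 0, 0]
R3 ← R3 − (1/3)·R1: [0, 0, 0]
R4 ← R4 − (2/3)·R1: [0, 0, 0]
1 nonzero row, so rank(A) = 1.
A has 3 columns; by rank–nullity, nullity = 3 − 1 = 2.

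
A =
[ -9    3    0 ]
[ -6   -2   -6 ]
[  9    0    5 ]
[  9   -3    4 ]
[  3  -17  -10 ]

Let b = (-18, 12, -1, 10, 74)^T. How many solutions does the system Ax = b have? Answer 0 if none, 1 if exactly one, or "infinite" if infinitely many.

1

Row reduce the augmented matrix [A | b].
R2 ← R2 − (2/3)·R1: [0, -4, -6, 24]
R3 ← R3 + R1: [0, 3, 5, -19]
R4 ← R4 + R1: [0, 0, 4, -8]
R5 ← R5 + (1/3)·R1: [0, -16, -10, 68]
R3 ← R3 + (3/4)·R2: [0, 0, 1/2, -1]
R5 ← R5 − (4)·R2: [0, 0, 14, -28]
R4 ← R4 − (8)·R3: [0, 0, 0, 0]
R5 ← R5 − (28)·R3: [0, 0, 0, 0]
The echelon form has 3 nonzero rows, and every pivot lies in the first 3 columns, so rank(A) = rank([A|b]) = 3.
The system is consistent.
rank = 3 = number of unknowns, so the solution is unique.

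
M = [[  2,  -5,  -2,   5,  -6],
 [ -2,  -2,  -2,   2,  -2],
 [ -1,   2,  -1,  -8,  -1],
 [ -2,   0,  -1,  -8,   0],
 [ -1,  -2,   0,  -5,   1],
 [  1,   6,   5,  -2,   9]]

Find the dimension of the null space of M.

1

Row reduce to echelon form.
R2 ← R2 + R1: [0, -7, -4, 7, -8]
R3 ← R3 + (1/2)·R1: [0, -1/2, -2, -11/2, -4]
R4 ← R4 + R1: [0, -5, -3, -3, -6]
R5 ← R5 + (1/2)·R1: [0, -9/2, -1, -5/2, -2]
R6 ← R6 − (1/2)·R1: [0, 17/2, 6, -9/2, 12]
R3 ← R3 − (1/14)·R2: [0, 0, -12/7, -6, -24/7]
R4 ← R4 − (5/7)·R2: [0, 0, -1/7, -8, -2/7]
R5 ← R5 − (9/14)·R2: [0, 0, 11/7, -7, 22/7]
R6 ← R6 + (17/14)·R2: [0, 0, 8/7, 4, 16/7]
R4 ← R4 − (1/12)·R3: [0, 0, 0, -15/2, 0]
R5 ← R5 + (11/12)·R3: [0, 0, 0, -25/2, 0]
R6 ← R6 + (2/3)·R3: [0, 0, 0, 0, 0]
R5 ← R5 − (5/3)·R4: [0, 0, 0, 0, 0]
4 nonzero rows, so rank(M) = 4.
M has 5 columns; by rank–nullity, nullity = 5 − 4 = 1.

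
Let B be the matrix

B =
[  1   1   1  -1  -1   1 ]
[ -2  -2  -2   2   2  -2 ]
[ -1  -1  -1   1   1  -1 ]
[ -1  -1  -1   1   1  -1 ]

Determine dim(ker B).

Row reduce to echelon form.
R2 ← R2 + (2)·R1: [0, 0, 0, 0, 0, 0]
R3 ← R3 + R1: [0, 0, 0, 0, 0, 0]
R4 ← R4 + R1: [0, 0, 0, 0, 0, 0]
1 nonzero row, so rank(B) = 1.
B has 6 columns; by rank–nullity, nullity = 6 − 1 = 5.

5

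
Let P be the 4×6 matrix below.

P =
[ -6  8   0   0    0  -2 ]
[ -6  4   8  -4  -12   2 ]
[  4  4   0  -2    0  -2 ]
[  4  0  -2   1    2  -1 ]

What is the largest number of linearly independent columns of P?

4

Row reduce to echelon form.
R2 ← R2 − R1: [0, -4, 8, -4, -12, 4]
R3 ← R3 + (2/3)·R1: [0, 28/3, 0, -2, 0, -10/3]
R4 ← R4 + (2/3)·R1: [0, 16/3, -2, 1, 2, -7/3]
R3 ← R3 + (7/3)·R2: [0, 0, 56/3, -34/3, -28, 6]
R4 ← R4 + (4/3)·R2: [0, 0, 26/3, -13/3, -14, 3]
R4 ← R4 − (13/28)·R3: [0, 0, 0, 13/14, -1, 3/14]
Echelon form has 4 nonzero rows, so rank(P) = 4.
The rank gives the maximum number of linearly independent columns: 4.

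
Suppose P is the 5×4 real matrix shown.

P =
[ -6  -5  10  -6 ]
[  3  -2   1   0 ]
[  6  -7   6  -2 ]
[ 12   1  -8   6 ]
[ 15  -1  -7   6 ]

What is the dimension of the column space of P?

2

Row reduce to echelon form.
R2 ← R2 + (1/2)·R1: [0, -9/2, 6, -3]
R3 ← R3 + R1: [0, -12, 16, -8]
R4 ← R4 + (2)·R1: [0, -9, 12, -6]
R5 ← R5 + (5/2)·R1: [0, -27/2, 18, -9]
R3 ← R3 − (8/3)·R2: [0, 0, 0, 0]
R4 ← R4 − (2)·R2: [0, 0, 0, 0]
R5 ← R5 − (3)·R2: [0, 0, 0, 0]
Echelon form has 2 nonzero rows, so rank(P) = 2.
The column space has dimension equal to the rank: 2.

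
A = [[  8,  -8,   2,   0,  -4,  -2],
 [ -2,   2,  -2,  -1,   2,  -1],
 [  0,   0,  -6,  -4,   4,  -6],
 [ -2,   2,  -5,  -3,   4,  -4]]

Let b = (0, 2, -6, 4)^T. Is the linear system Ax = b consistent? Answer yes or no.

Row reduce the augmented matrix [A | b].
R2 ← R2 + (1/4)·R1: [0, 0, -3/2, -1, 1, -3/2, 2]
R4 ← R4 + (1/4)·R1: [0, 0, -9/2, -3, 3, -9/2, 4]
R3 ← R3 − (4)·R2: [0, 0, 0, 0, 0, 0, -14]
R4 ← R4 − (3)·R2: [0, 0, 0, 0, 0, 0, -2]
R4 ← R4 − (1/7)·R3: [0, 0, 0, 0, 0, 0, 0]
The echelon form has 3 nonzero rows; the last pivot sits in the augmented column, so rank(A) = 2 but rank([A|b]) = 3.
Since the ranks differ, the system is inconsistent.

no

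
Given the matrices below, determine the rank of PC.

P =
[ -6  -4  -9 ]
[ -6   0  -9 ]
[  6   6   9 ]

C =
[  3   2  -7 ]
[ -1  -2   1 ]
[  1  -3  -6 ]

2

First compute PC:
[[-23,  23,  92],
 [-27,  15,  96],
 [ 21, -27, -90]]
Now row reduce the product.
R2 ← R2 − (27/23)·R1: [0, -12, -12]
R3 ← R3 + (21/23)·R1: [0, -6, -6]
R3 ← R3 − (1/2)·R2: [0, 0, 0]
2 nonzero rows, so rank(PC) = 2.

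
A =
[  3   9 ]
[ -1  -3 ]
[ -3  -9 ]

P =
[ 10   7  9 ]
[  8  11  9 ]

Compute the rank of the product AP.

1

First compute AP:
[[102, 120, 108],
 [-34, -40, -36],
 [-102, -120, -108]]
Now row reduce the product.
R2 ← R2 + (1/3)·R1: [0, 0, 0]
R3 ← R3 + R1: [0, 0, 0]
1 nonzero row, so rank(AP) = 1.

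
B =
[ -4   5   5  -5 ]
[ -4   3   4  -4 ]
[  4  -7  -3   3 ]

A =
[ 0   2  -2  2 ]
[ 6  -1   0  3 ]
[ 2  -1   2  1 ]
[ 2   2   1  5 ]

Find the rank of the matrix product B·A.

3

First compute BA:
[[ 30, -28,  13, -13],
 [ 18, -23,  12, -15],
 [-42,  24, -11,  -1]]
Now row reduce the product.
R2 ← R2 − (3/5)·R1: [0, -31/5, 21/5, -36/5]
R3 ← R3 + (7/5)·R1: [0, -76/5, 36/5, -96/5]
R3 ← R3 − (76/31)·R2: [0, 0, -96/31, -48/31]
3 nonzero rows, so rank(BA) = 3.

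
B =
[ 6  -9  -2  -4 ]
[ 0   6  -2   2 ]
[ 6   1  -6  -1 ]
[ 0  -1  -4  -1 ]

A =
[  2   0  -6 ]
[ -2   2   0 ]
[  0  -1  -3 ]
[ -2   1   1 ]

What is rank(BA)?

First compute BA:
[[ 38, -20, -34],
 [-16,  16,   8],
 [ 12,   7, -19],
 [  4,   1,  11]]
Now row reduce the product.
R2 ← R2 + (8/19)·R1: [0, 144/19, -120/19]
R3 ← R3 − (6/19)·R1: [0, 253/19, -157/19]
R4 ← R4 − (2/19)·R1: [0, 59/19, 277/19]
R3 ← R3 − (253/144)·R2: [0, 0, 17/6]
R4 ← R4 − (59/144)·R2: [0, 0, 103/6]
R4 ← R4 − (103/17)·R3: [0, 0, 0]
3 nonzero rows, so rank(BA) = 3.

3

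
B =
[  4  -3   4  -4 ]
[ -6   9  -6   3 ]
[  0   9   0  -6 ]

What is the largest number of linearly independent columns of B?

Row reduce to echelon form.
R2 ← R2 + (3/2)·R1: [0, 9/2, 0, -3]
R3 ← R3 − (2)·R2: [0, 0, 0, 0]
Echelon form has 2 nonzero rows, so rank(B) = 2.
The rank gives the maximum number of linearly independent columns: 2.

2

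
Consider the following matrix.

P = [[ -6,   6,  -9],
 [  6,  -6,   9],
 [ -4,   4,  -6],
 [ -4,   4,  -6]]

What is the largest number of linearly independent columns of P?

1

Row reduce to echelon form.
R2 ← R2 + R1: [0, 0, 0]
R3 ← R3 − (2/3)·R1: [0, 0, 0]
R4 ← R4 − (2/3)·R1: [0, 0, 0]
Echelon form has 1 nonzero row, so rank(P) = 1.
The rank gives the maximum number of linearly independent columns: 1.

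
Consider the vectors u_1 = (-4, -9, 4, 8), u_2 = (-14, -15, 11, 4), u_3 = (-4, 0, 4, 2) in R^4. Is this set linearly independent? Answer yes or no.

Form the matrix with these vectors as rows and row reduce.
R2 ← R2 − (7/2)·R1: [0, 33/2, -3, -24]
R3 ← R3 − R1: [0, 9, 0, -6]
R3 ← R3 − (6/11)·R2: [0, 0, 18/11, 78/11]
3 nonzero rows, so the 3 vectors span a space of dimension 3.
Since 3 = 3, the vectors are linearly independent.

yes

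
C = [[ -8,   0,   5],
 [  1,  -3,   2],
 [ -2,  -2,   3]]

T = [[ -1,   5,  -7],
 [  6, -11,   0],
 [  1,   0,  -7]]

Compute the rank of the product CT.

2

First compute CT:
[[ 13, -40,  21],
 [-17,  38, -21],
 [ -7,  12,  -7]]
Now row reduce the product.
R2 ← R2 + (17/13)·R1: [0, -186/13, 84/13]
R3 ← R3 + (7/13)·R1: [0, -124/13, 56/13]
R3 ← R3 − (2/3)·R2: [0, 0, 0]
2 nonzero rows, so rank(CT) = 2.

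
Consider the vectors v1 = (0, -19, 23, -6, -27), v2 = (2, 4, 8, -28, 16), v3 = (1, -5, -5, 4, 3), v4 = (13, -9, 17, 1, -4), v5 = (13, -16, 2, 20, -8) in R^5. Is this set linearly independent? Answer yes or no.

Form the matrix with these vectors as rows and row reduce.
Swap R1 ↔ R2
R3 ← R3 − (1/2)·R1: [0, -7, -9, 18, -5]
R4 ← R4 − (13/2)·R1: [0, -35, -35, 183, -108]
R5 ← R5 − (13/2)·R1: [0, -42, -50, 202, -112]
R3 ← R3 − (7/19)·R2: [0, 0, -332/19, 384/19, 94/19]
R4 ← R4 − (35/19)·R2: [0, 0, -1470/19, 3687/19, -1107/19]
R5 ← R5 − (42/19)·R2: [0, 0, -1916/19, 4090/19, -994/19]
R4 ← R4 − (735/166)·R3: [0, 0, 0, 8679/83, -6654/83]
R5 ← R5 − (479/83)·R3: [0, 0, 0, 8186/83, -6712/83]
R5 ← R5 − (8186/8679)·R4: [0, 0, 0, 0, -15196/2893]
5 nonzero rows, so the 5 vectors span a space of dimension 5.
Since 5 = 5, the vectors are linearly independent.

yes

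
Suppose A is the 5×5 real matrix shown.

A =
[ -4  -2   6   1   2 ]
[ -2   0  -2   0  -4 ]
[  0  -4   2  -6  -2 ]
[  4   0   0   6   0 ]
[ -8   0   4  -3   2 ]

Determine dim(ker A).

Row reduce to echelon form.
R2 ← R2 − (1/2)·R1: [0, 1, -5, -1/2, -5]
R4 ← R4 + R1: [0, -2, 6, 7, 2]
R5 ← R5 − (2)·R1: [0, 4, -8, -5, -2]
R3 ← R3 + (4)·R2: [0, 0, -18, -8, -22]
R4 ← R4 + (2)·R2: [0, 0, -4, 6, -8]
R5 ← R5 − (4)·R2: [0, 0, 12, -3, 18]
R4 ← R4 − (2/9)·R3: [0, 0, 0, 70/9, -28/9]
R5 ← R5 + (2/3)·R3: [0, 0, 0, -25/3, 10/3]
R5 ← R5 + (15/14)·R4: [0, 0, 0, 0, 0]
4 nonzero rows, so rank(A) = 4.
A has 5 columns; by rank–nullity, nullity = 5 − 4 = 1.

1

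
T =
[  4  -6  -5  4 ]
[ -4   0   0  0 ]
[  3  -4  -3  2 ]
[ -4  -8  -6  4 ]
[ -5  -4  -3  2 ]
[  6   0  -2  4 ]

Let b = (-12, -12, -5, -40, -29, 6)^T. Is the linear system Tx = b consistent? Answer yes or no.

Row reduce the augmented matrix [T | b].
R2 ← R2 + R1: [0, -6, -5, 4, -24]
R3 ← R3 − (3/4)·R1: [0, 1/2, 3/4, -1, 4]
R4 ← R4 + R1: [0, -14, -11, 8, -52]
R5 ← R5 + (5/4)·R1: [0, -23/2, -37/4, 7, -44]
R6 ← R6 − (3/2)·R1: [0, 9, 11/2, -2, 24]
R3 ← R3 + (1/12)·R2: [0, 0, 1/3, -2/3, 2]
R4 ← R4 − (7/3)·R2: [0, 0, 2/3, -4/3, 4]
R5 ← R5 − (23/12)·R2: [0, 0, 1/3, -2/3, 2]
R6 ← R6 + (3/2)·R2: [0, 0, -2, 4, -12]
R4 ← R4 − (2)·R3: [0, 0, 0, 0, 0]
R5 ← R5 − R3: [0, 0, 0, 0, 0]
R6 ← R6 + (6)·R3: [0, 0, 0, 0, 0]
The echelon form has 3 nonzero rows, and every pivot lies in the first 4 columns, so rank(T) = rank([T|b]) = 3.
The system is consistent.

yes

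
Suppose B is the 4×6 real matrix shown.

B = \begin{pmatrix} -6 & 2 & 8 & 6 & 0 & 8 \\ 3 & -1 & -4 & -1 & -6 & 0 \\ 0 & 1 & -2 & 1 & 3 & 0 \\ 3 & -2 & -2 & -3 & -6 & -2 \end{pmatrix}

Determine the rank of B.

Row reduce to echelon form.
R2 ← R2 + (1/2)·R1: [0, 0, 0, 2, -6, 4]
R4 ← R4 + (1/2)·R1: [0, -1, 2, 0, -6, 2]
Swap R2 ↔ R3
R4 ← R4 + R2: [0, 0, 0, 1, -3, 2]
R4 ← R4 − (1/2)·R3: [0, 0, 0, 0, 0, 0]
Echelon form has 3 nonzero rows, so rank(B) = 3.

3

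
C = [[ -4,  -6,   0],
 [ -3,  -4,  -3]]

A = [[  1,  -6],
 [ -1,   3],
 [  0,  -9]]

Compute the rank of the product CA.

First compute CA:
[[  2,   6],
 [  1,  33]]
Now row reduce the product.
R2 ← R2 − (1/2)·R1: [0, 30]
2 nonzero rows, so rank(CA) = 2.

2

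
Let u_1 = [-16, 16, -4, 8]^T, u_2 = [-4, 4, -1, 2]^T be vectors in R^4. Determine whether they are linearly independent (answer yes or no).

Form the matrix with these vectors as rows and row reduce.
R2 ← R2 − (1/4)·R1: [0, 0, 0, 0]
1 nonzero row, so the 2 vectors span a space of dimension 1.
Since 1 < 2, the vectors are linearly dependent.

no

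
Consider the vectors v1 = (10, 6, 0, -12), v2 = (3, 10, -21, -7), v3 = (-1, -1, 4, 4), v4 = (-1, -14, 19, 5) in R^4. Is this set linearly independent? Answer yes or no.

Form the matrix with these vectors as rows and row reduce.
R2 ← R2 − (3/10)·R1: [0, 41/5, -21, -17/5]
R3 ← R3 + (1/10)·R1: [0, -2/5, 4, 14/5]
R4 ← R4 + (1/10)·R1: [0, -67/5, 19, 19/5]
R3 ← R3 + (2/41)·R2: [0, 0, 122/41, 108/41]
R4 ← R4 + (67/41)·R2: [0, 0, -628/41, -72/41]
R4 ← R4 + (314/61)·R3: [0, 0, 0, 720/61]
4 nonzero rows, so the 4 vectors span a space of dimension 4.
Since 4 = 4, the vectors are linearly independent.

yes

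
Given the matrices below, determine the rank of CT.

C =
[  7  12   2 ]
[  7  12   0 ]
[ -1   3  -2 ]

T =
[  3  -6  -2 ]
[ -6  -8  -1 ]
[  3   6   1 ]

First compute CT:
[[-45, -126, -24],
 [-51, -138, -26],
 [-27, -30,  -3]]
Now row reduce the product.
R2 ← R2 − (17/15)·R1: [0, 24/5, 6/5]
R3 ← R3 − (3/5)·R1: [0, 228/5, 57/5]
R3 ← R3 − (19/2)·R2: [0, 0, 0]
2 nonzero rows, so rank(CT) = 2.

2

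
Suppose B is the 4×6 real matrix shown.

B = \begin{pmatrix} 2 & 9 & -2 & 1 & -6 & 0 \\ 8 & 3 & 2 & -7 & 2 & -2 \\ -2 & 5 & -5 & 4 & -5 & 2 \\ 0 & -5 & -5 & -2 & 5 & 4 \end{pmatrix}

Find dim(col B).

4

Row reduce to echelon form.
R2 ← R2 − (4)·R1: [0, -33, 10, -11, 26, -2]
R3 ← R3 + R1: [0, 14, -7, 5, -11, 2]
R3 ← R3 + (14/33)·R2: [0, 0, -91/33, 1/3, 1/33, 38/33]
R4 ← R4 − (5/33)·R2: [0, 0, -215/33, -1/3, 35/33, 142/33]
R4 ← R4 − (215/91)·R3: [0, 0, 0, -102/91, 90/91, 144/91]
Echelon form has 4 nonzero rows, so rank(B) = 4.
The column space has dimension equal to the rank: 4.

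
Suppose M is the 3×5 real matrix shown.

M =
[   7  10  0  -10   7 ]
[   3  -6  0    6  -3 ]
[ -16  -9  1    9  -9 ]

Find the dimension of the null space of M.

Row reduce to echelon form.
R2 ← R2 − (3/7)·R1: [0, -72/7, 0, 72/7, -6]
R3 ← R3 + (16/7)·R1: [0, 97/7, 1, -97/7, 7]
R3 ← R3 + (97/72)·R2: [0, 0, 1, 0, -13/12]
3 nonzero rows, so rank(M) = 3.
M has 5 columns; by rank–nullity, nullity = 5 − 3 = 2.

2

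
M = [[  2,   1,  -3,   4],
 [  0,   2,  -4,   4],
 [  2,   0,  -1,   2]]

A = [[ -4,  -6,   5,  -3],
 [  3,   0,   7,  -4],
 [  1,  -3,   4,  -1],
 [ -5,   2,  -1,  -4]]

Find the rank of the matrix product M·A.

First compute MA:
[[-28,   5,   1, -23],
 [-18,  20,  -6, -20],
 [-19,  -5,   4, -13]]
Now row reduce the product.
R2 ← R2 − (9/14)·R1: [0, 235/14, -93/14, -73/14]
R3 ← R3 − (19/28)·R1: [0, -235/28, 93/28, 73/28]
R3 ← R3 + (1/2)·R2: [0, 0, 0, 0]
2 nonzero rows, so rank(MA) = 2.

2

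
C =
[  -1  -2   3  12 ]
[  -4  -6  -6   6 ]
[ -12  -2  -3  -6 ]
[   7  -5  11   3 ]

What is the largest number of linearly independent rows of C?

4

Row reduce to echelon form.
R2 ← R2 − (4)·R1: [0, 2, -18, -42]
R3 ← R3 − (12)·R1: [0, 22, -39, -150]
R4 ← R4 + (7)·R1: [0, -19, 32, 87]
R3 ← R3 − (11)·R2: [0, 0, 159, 312]
R4 ← R4 + (19/2)·R2: [0, 0, -139, -312]
R4 ← R4 + (139/159)·R3: [0, 0, 0, -2080/53]
Echelon form has 4 nonzero rows, so rank(C) = 4.
The rank gives the maximum number of linearly independent rows: 4.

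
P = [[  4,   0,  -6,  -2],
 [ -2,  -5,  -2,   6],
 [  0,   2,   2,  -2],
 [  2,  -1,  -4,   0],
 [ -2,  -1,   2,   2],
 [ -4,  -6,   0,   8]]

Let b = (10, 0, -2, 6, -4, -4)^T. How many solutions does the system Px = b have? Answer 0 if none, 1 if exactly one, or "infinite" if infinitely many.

Row reduce the augmented matrix [P | b].
R2 ← R2 + (1/2)·R1: [0, -5, -5, 5, 5]
R4 ← R4 − (1/2)·R1: [0, -1, -1, 1, 1]
R5 ← R5 + (1/2)·R1: [0, -1, -1, 1, 1]
R6 ← R6 + R1: [0, -6, -6, 6, 6]
R3 ← R3 + (2/5)·R2: [0, 0, 0, 0, 0]
R4 ← R4 − (1/5)·R2: [0, 0, 0, 0, 0]
R5 ← R5 − (1/5)·R2: [0, 0, 0, 0, 0]
R6 ← R6 − (6/5)·R2: [0, 0, 0, 0, 0]
The echelon form has 2 nonzero rows, and every pivot lies in the first 4 columns, so rank(P) = rank([P|b]) = 2.
The system is consistent.
rank = 2 < 4 unknowns, so there are infinitely many solutions.

infinite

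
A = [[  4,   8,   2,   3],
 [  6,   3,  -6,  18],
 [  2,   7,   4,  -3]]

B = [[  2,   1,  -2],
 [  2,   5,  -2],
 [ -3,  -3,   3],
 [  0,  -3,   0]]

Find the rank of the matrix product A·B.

2

First compute AB:
[[ 18,  29, -18],
 [ 36, -15, -36],
 [  6,  34,  -6]]
Now row reduce the product.
R2 ← R2 − (2)·R1: [0, -73, 0]
R3 ← R3 − (1/3)·R1: [0, 73/3, 0]
R3 ← R3 + (1/3)·R2: [0, 0, 0]
2 nonzero rows, so rank(AB) = 2.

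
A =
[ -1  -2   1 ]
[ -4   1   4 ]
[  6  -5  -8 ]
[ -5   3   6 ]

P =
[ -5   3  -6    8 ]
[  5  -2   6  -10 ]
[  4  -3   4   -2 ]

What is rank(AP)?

First compute AP:
[[ -1,  -2,  -2,  10],
 [ 41, -26,  46, -50],
 [-87,  52, -98, 114],
 [ 64, -39,  72, -82]]
Now row reduce the product.
R2 ← R2 + (41)·R1: [0, -108, -36, 360]
R3 ← R3 − (87)·R1: [0, 226, 76, -756]
R4 ← R4 + (64)·R1: [0, -167, -56, 558]
R3 ← R3 + (113/54)·R2: [0, 0, 2/3, -8/3]
R4 ← R4 − (167/108)·R2: [0, 0, -1/3, 4/3]
R4 ← R4 + (1/2)·R3: [0, 0, 0, 0]
3 nonzero rows, so rank(AP) = 3.

3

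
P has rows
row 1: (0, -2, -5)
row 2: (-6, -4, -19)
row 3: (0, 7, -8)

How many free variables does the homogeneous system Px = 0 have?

Row reduce to echelon form.
Swap R1 ↔ R2
R3 ← R3 + (7/2)·R2: [0, 0, -51/2]
3 nonzero rows, so rank(P) = 3.
P has 3 columns; by rank–nullity, nullity = 3 − 3 = 0.

0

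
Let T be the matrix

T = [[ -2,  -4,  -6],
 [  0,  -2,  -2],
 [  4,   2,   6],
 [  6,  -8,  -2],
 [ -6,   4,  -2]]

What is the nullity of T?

Row reduce to echelon form.
R3 ← R3 + (2)·R1: [0, -6, -6]
R4 ← R4 + (3)·R1: [0, -20, -20]
R5 ← R5 − (3)·R1: [0, 16, 16]
R3 ← R3 − (3)·R2: [0, 0, 0]
R4 ← R4 − (10)·R2: [0, 0, 0]
R5 ← R5 + (8)·R2: [0, 0, 0]
2 nonzero rows, so rank(T) = 2.
T has 3 columns; by rank–nullity, nullity = 3 − 2 = 1.

1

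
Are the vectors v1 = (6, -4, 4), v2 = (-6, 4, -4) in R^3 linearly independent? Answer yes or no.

no

Form the matrix with these vectors as rows and row reduce.
R2 ← R2 + R1: [0, 0, 0]
1 nonzero row, so the 2 vectors span a space of dimension 1.
Since 1 < 2, the vectors are linearly dependent.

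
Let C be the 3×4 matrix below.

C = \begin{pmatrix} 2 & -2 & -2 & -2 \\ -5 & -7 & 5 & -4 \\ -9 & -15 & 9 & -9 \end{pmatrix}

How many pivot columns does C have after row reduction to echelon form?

Row reduce to echelon form.
R2 ← R2 + (5/2)·R1: [0, -12, 0, -9]
R3 ← R3 + (9/2)·R1: [0, -24, 0, -18]
R3 ← R3 − (2)·R2: [0, 0, 0, 0]
Echelon form has 2 nonzero rows, so rank(C) = 2.
Each nonzero row contributes one pivot column: 2 pivot columns.

2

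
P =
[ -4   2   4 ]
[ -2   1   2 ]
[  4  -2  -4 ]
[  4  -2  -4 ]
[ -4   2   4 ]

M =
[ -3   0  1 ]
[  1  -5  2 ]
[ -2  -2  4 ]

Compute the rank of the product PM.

1

First compute PM:
[[  6, -18,  16],
 [  3,  -9,   8],
 [ -6,  18, -16],
 [ -6,  18, -16],
 [  6, -18,  16]]
Now row reduce the product.
R2 ← R2 − (1/2)·R1: [0, 0, 0]
R3 ← R3 + R1: [0, 0, 0]
R4 ← R4 + R1: [0, 0, 0]
R5 ← R5 − R1: [0, 0, 0]
1 nonzero row, so rank(PM) = 1.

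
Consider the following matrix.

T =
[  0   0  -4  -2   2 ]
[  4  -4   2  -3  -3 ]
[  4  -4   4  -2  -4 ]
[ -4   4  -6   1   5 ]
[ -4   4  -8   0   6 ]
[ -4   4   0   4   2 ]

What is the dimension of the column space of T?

Row reduce to echelon form.
Swap R1 ↔ R2
R3 ← R3 − R1: [0, 0, 2, 1, -1]
R4 ← R4 + R1: [0, 0, -4, -2, 2]
R5 ← R5 + R1: [0, 0, -6, -3, 3]
R6 ← R6 + R1: [0, 0, 2, 1, -1]
R3 ← R3 + (1/2)·R2: [0, 0, 0, 0, 0]
R4 ← R4 − R2: [0, 0, 0, 0, 0]
R5 ← R5 − (3/2)·R2: [0, 0, 0, 0, 0]
R6 ← R6 + (1/2)·R2: [0, 0, 0, 0, 0]
Echelon form has 2 nonzero rows, so rank(T) = 2.
The column space has dimension equal to the rank: 2.

2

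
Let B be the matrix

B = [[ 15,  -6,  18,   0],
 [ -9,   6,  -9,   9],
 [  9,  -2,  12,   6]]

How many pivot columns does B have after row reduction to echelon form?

2

Row reduce to echelon form.
R2 ← R2 + (3/5)·R1: [0, 12/5, 9/5, 9]
R3 ← R3 − (3/5)·R1: [0, 8/5, 6/5, 6]
R3 ← R3 − (2/3)·R2: [0, 0, 0, 0]
Echelon form has 2 nonzero rows, so rank(B) = 2.
Each nonzero row contributes one pivot column: 2 pivot columns.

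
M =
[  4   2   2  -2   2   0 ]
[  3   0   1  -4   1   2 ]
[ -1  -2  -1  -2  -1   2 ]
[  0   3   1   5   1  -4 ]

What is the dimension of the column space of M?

2

Row reduce to echelon form.
R2 ← R2 − (3/4)·R1: [0, -3/2, -1/2, -5/2, -1/2, 2]
R3 ← R3 + (1/4)·R1: [0, -3/2, -1/2, -5/2, -1/2, 2]
R3 ← R3 − R2: [0, 0, 0, 0, 0, 0]
R4 ← R4 + (2)·R2: [0, 0, 0, 0, 0, 0]
Echelon form has 2 nonzero rows, so rank(M) = 2.
The column space has dimension equal to the rank: 2.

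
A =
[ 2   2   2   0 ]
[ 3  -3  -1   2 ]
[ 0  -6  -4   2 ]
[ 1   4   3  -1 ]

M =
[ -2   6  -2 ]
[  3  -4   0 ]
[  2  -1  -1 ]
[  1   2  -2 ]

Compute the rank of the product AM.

First compute AM:
[[  6,   2,  -6],
 [-15,  35,  -9],
 [-24,  32,   0],
 [ 15, -15,  -3]]
Now row reduce the product.
R2 ← R2 + (5/2)·R1: [0, 40, -24]
R3 ← R3 + (4)·R1: [0, 40, -24]
R4 ← R4 − (5/2)·R1: [0, -20, 12]
R3 ← R3 − R2: [0, 0, 0]
R4 ← R4 + (1/2)·R2: [0, 0, 0]
2 nonzero rows, so rank(AM) = 2.

2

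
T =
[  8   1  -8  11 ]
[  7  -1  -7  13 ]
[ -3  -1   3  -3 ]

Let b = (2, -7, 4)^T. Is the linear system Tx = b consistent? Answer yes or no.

no

Row reduce the augmented matrix [T | b].
R2 ← R2 − (7/8)·R1: [0, -15/8, 0, 27/8, -35/4]
R3 ← R3 + (3/8)·R1: [0, -5/8, 0, 9/8, 19/4]
R3 ← R3 − (1/3)·R2: [0, 0, 0, 0, 23/3]
The echelon form has 3 nonzero rows; the last pivot sits in the augmented column, so rank(T) = 2 but rank([T|b]) = 3.
Since the ranks differ, the system is inconsistent.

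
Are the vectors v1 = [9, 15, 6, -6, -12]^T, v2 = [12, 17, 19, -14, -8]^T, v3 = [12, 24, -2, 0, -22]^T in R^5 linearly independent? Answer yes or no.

yes

Form the matrix with these vectors as rows and row reduce.
R2 ← R2 − (4/3)·R1: [0, -3, 11, -6, 8]
R3 ← R3 − (4/3)·R1: [0, 4, -10, 8, -6]
R3 ← R3 + (4/3)·R2: [0, 0, 14/3, 0, 14/3]
3 nonzero rows, so the 3 vectors span a space of dimension 3.
Since 3 = 3, the vectors are linearly independent.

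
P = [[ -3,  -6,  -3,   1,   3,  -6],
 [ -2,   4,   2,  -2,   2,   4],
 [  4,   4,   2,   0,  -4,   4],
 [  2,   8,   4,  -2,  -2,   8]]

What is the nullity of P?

Row reduce to echelon form.
R2 ← R2 − (2/3)·R1: [0, 8, 4, -8/3, 0, 8]
R3 ← R3 + (4/3)·R1: [0, -4, -2, 4/3, 0, -4]
R4 ← R4 + (2/3)·R1: [0, 4, 2, -4/3, 0, 4]
R3 ← R3 + (1/2)·R2: [0, 0, 0, 0, 0, 0]
R4 ← R4 − (1/2)·R2: [0, 0, 0, 0, 0, 0]
2 nonzero rows, so rank(P) = 2.
P has 6 columns; by rank–nullity, nullity = 6 − 2 = 4.

4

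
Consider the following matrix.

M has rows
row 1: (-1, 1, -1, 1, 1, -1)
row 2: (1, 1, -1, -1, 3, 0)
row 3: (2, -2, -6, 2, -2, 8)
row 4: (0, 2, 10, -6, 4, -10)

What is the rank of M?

3

Row reduce to echelon form.
R2 ← R2 + R1: [0, 2, -2, 0, 4, -1]
R3 ← R3 + (2)·R1: [0, 0, -8, 4, 0, 6]
R4 ← R4 − R2: [0, 0, 12, -6, 0, -9]
R4 ← R4 + (3/2)·R3: [0, 0, 0, 0, 0, 0]
Echelon form has 3 nonzero rows, so rank(M) = 3.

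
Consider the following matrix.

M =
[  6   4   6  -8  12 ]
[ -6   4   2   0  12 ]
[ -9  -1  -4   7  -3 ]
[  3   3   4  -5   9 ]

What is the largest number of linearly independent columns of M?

Row reduce to echelon form.
R2 ← R2 + R1: [0, 8, 8, -8, 24]
R3 ← R3 + (3/2)·R1: [0, 5, 5, -5, 15]
R4 ← R4 − (1/2)·R1: [0, 1, 1, -1, 3]
R3 ← R3 − (5/8)·R2: [0, 0, 0, 0, 0]
R4 ← R4 − (1/8)·R2: [0, 0, 0, 0, 0]
Echelon form has 2 nonzero rows, so rank(M) = 2.
The rank gives the maximum number of linearly independent columns: 2.

2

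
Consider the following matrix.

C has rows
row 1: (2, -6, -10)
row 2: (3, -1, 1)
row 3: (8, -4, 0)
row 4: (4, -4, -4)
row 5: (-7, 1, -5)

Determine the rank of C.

2

Row reduce to echelon form.
R2 ← R2 − (3/2)·R1: [0, 8, 16]
R3 ← R3 − (4)·R1: [0, 20, 40]
R4 ← R4 − (2)·R1: [0, 8, 16]
R5 ← R5 + (7/2)·R1: [0, -20, -40]
R3 ← R3 − (5/2)·R2: [0, 0, 0]
R4 ← R4 − R2: [0, 0, 0]
R5 ← R5 + (5/2)·R2: [0, 0, 0]
Echelon form has 2 nonzero rows, so rank(C) = 2.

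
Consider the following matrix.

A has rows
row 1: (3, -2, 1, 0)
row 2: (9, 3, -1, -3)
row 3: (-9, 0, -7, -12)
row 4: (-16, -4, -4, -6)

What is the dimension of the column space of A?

Row reduce to echelon form.
R2 ← R2 − (3)·R1: [0, 9, -4, -3]
R3 ← R3 + (3)·R1: [0, -6, -4, -12]
R4 ← R4 + (16/3)·R1: [0, -44/3, 4/3, -6]
R3 ← R3 + (2/3)·R2: [0, 0, -20/3, -14]
R4 ← R4 + (44/27)·R2: [0, 0, -140/27, -98/9]
R4 ← R4 − (7/9)·R3: [0, 0, 0, 0]
Echelon form has 3 nonzero rows, so rank(A) = 3.
The column space has dimension equal to the rank: 3.

3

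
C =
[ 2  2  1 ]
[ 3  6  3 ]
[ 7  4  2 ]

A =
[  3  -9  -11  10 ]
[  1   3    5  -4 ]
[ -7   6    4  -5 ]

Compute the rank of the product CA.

First compute CA:
[[  1,  -6,  -8,   7],
 [ -6,   9,   9,  -9],
 [ 11, -39, -49,  44]]
Now row reduce the product.
R2 ← R2 + (6)·R1: [0, -27, -39, 33]
R3 ← R3 − (11)·R1: [0, 27, 39, -33]
R3 ← R3 + R2: [0, 0, 0, 0]
2 nonzero rows, so rank(CA) = 2.

2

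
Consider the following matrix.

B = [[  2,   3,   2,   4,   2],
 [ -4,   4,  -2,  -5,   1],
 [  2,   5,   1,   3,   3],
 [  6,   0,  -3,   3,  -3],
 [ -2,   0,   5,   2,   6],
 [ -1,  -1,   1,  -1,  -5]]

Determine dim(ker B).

Row reduce to echelon form.
R2 ← R2 + (2)·R1: [0, 10, 2, 3, 5]
R3 ← R3 − R1: [0, 2, -1, -1, 1]
R4 ← R4 − (3)·R1: [0, -9, -9, -9, -9]
R5 ← R5 + R1: [0, 3, 7, 6, 8]
R6 ← R6 + (1/2)·R1: [0, 1/2, 2, 1, -4]
R3 ← R3 − (1/5)·R2: [0, 0, -7/5, -8/5, 0]
R4 ← R4 + (9/10)·R2: [0, 0, -36/5, -63/10, -9/2]
R5 ← R5 − (3/10)·R2: [0, 0, 32/5, 51/10, 13/2]
R6 ← R6 − (1/20)·R2: [0, 0, 19/10, 17/20, -17/4]
R4 ← R4 − (36/7)·R3: [0, 0, 0, 27/14, -9/2]
R5 ← R5 + (32/7)·R3: [0, 0, 0, -31/14, 13/2]
R6 ← R6 + (19/14)·R3: [0, 0, 0, -37/28, -17/4]
R5 ← R5 + (31/27)·R4: [0, 0, 0, 0, 4/3]
R6 ← R6 + (37/54)·R4: [0, 0, 0, 0, -22/3]
R6 ← R6 + (11/2)·R5: [0, 0, 0, 0, 0]
5 nonzero rows, so rank(B) = 5.
B has 5 columns; by rank–nullity, nullity = 5 − 5 = 0.

0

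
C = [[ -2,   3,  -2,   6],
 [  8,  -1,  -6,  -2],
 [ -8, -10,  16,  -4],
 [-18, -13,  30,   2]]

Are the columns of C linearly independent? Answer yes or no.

Row reduce C to echelon form.
R2 ← R2 + (4)·R1: [0, 11, -14, 22]
R3 ← R3 − (4)·R1: [0, -22, 24, -28]
R4 ← R4 − (9)·R1: [0, -40, 48, -52]
R3 ← R3 + (2)·R2: [0, 0, -4, 16]
R4 ← R4 + (40/11)·R2: [0, 0, -32/11, 28]
R4 ← R4 − (8/11)·R3: [0, 0, 0, 180/11]
4 pivots among 4 columns.
Every column is a pivot column, so the columns are linearly independent.

yes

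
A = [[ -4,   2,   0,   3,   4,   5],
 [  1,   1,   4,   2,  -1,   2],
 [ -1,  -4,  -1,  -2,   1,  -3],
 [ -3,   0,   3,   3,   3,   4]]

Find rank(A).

Row reduce to echelon form.
R2 ← R2 + (1/4)·R1: [0, 3/2, 4, 11/4, 0, 13/4]
R3 ← R3 − (1/4)·R1: [0, -9/2, -1, -11/4, 0, -17/4]
R4 ← R4 − (3/4)·R1: [0, -3/2, 3, 3/4, 0, 1/4]
R3 ← R3 + (3)·R2: [0, 0, 11, 11/2, 0, 11/2]
R4 ← R4 + R2: [0, 0, 7, 7/2, 0, 7/2]
R4 ← R4 − (7/11)·R3: [0, 0, 0, 0, 0, 0]
Echelon form has 3 nonzero rows, so rank(A) = 3.

3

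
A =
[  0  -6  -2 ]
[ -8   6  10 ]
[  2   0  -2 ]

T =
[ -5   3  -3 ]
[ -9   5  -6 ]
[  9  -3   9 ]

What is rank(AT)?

2

First compute AT:
[[ 36, -24,  18],
 [ 76, -24,  78],
 [-28,  12, -24]]
Now row reduce the product.
R2 ← R2 − (19/9)·R1: [0, 80/3, 40]
R3 ← R3 + (7/9)·R1: [0, -20/3, -10]
R3 ← R3 + (1/4)·R2: [0, 0, 0]
2 nonzero rows, so rank(AT) = 2.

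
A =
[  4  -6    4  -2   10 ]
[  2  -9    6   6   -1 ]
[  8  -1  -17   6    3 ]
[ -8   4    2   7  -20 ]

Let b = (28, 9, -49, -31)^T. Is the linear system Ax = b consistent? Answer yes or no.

yes

Row reduce the augmented matrix [A | b].
R2 ← R2 − (1/2)·R1: [0, -6, 4, 7, -6, -5]
R3 ← R3 − (2)·R1: [0, 11, -25, 10, -17, -105]
R4 ← R4 + (2)·R1: [0, -8, 10, 3, 0, 25]
R3 ← R3 + (11/6)·R2: [0, 0, -53/3, 137/6, -28, -685/6]
R4 ← R4 − (4/3)·R2: [0, 0, 14/3, -19/3, 8, 95/3]
R4 ← R4 + (14/53)·R3: [0, 0, 0, -16/53, 32/53, 80/53]
The echelon form has 4 nonzero rows, and every pivot lies in the first 5 columns, so rank(A) = rank([A|b]) = 4.
The system is consistent.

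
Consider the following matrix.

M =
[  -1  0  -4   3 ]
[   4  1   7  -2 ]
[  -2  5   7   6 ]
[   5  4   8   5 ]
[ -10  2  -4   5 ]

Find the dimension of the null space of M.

1

Row reduce to echelon form.
R2 ← R2 + (4)·R1: [0, 1, -9, 10]
R3 ← R3 − (2)·R1: [0, 5, 15, 0]
R4 ← R4 + (5)·R1: [0, 4, -12, 20]
R5 ← R5 − (10)·R1: [0, 2, 36, -25]
R3 ← R3 − (5)·R2: [0, 0, 60, -50]
R4 ← R4 − (4)·R2: [0, 0, 24, -20]
R5 ← R5 − (2)·R2: [0, 0, 54, -45]
R4 ← R4 − (2/5)·R3: [0, 0, 0, 0]
R5 ← R5 − (9/10)·R3: [0, 0, 0, 0]
3 nonzero rows, so rank(M) = 3.
M has 4 columns; by rank–nullity, nullity = 4 − 3 = 1.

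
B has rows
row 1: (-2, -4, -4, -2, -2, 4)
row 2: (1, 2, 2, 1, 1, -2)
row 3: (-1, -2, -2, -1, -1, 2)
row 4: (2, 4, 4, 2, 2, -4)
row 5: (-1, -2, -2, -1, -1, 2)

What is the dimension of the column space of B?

Row reduce to echelon form.
R2 ← R2 + (1/2)·R1: [0, 0, 0, 0, 0, 0]
R3 ← R3 − (1/2)·R1: [0, 0, 0, 0, 0, 0]
R4 ← R4 + R1: [0, 0, 0, 0, 0, 0]
R5 ← R5 − (1/2)·R1: [0, 0, 0, 0, 0, 0]
Echelon form has 1 nonzero row, so rank(B) = 1.
The column space has dimension equal to the rank: 1.

1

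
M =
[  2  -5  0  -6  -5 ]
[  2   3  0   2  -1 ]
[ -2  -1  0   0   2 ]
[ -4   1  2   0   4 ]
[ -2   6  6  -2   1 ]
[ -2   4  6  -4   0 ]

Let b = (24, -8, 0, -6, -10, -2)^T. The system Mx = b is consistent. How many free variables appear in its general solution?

2

Row reduce the augmented matrix [M | b].
R2 ← R2 − R1: [0, 8, 0, 8, 4, -32]
R3 ← R3 + R1: [0, -6, 0, -6, -3, 24]
R4 ← R4 + (2)·R1: [0, -9, 2, -12, -6, 42]
R5 ← R5 + R1: [0, 1, 6, -8, -4, 14]
R6 ← R6 + R1: [0, -1, 6, -10, -5, 22]
R3 ← R3 + (3/4)·R2: [0, 0, 0, 0, 0, 0]
R4 ← R4 + (9/8)·R2: [0, 0, 2, -3, -3/2, 6]
R5 ← R5 − (1/8)·R2: [0, 0, 6, -9, -9/2, 18]
R6 ← R6 + (1/8)·R2: [0, 0, 6, -9, -9/2, 18]
Swap R3 ↔ R4
R5 ← R5 − (3)·R3: [0, 0, 0, 0, 0, 0]
R6 ← R6 − (3)·R3: [0, 0, 0, 0, 0, 0]
The echelon form has 3 nonzero rows, and every pivot lies in the first 5 columns, so rank(M) = rank([M|b]) = 3.
The system is consistent.
Free variables = (unknowns) − (rank) = 5 − 3 = 2.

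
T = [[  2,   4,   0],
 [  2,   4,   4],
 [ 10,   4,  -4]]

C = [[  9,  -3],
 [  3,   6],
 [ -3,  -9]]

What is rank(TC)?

First compute TC:
[[ 30,  18],
 [ 18, -18],
 [114,  30]]
Now row reduce the product.
R2 ← R2 − (3/5)·R1: [0, -144/5]
R3 ← R3 − (19/5)·R1: [0, -192/5]
R3 ← R3 − (4/3)·R2: [0, 0]
2 nonzero rows, so rank(TC) = 2.

2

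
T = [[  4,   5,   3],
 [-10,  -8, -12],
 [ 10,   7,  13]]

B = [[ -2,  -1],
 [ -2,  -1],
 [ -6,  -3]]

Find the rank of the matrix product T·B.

1

First compute TB:
[[-36, -18],
 [108,  54],
 [-112, -56]]
Now row reduce the product.
R2 ← R2 + (3)·R1: [0, 0]
R3 ← R3 − (28/9)·R1: [0, 0]
1 nonzero row, so rank(TB) = 1.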